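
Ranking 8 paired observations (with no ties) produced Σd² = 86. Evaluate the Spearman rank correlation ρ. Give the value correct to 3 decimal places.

ρ = 1 − 6Σd² / [n(n²−1)] = 1 − 6×86 / (8×63)
  = 1 − 516/504 = 1 − 1.0238 ≈ -0.024

-0.024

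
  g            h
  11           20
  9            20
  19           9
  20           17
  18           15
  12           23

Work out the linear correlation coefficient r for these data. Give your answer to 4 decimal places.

n = 6, Σg = 89, Σh = 104, Σg² = 1431, Σh² = 1924, Σgh = 1457
nΣgh − ΣgΣh = 8742 − 9256 = -514
nΣg² − (Σg)² = 8586 − 7921 = 665; nΣh² − (Σh)² = 11544 − 10816 = 728
r = -514 / √(665 × 728) = -514 / 695.7873 ≈ -0.7387

-0.7387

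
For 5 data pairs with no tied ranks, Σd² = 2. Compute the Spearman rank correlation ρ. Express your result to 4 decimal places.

ρ = 1 − 6Σd² / [n(n²−1)] = 1 − 6×2 / (5×24)
  = 1 − 12/120 = 1 − 0.10000 ≈ 0.9000

0.9000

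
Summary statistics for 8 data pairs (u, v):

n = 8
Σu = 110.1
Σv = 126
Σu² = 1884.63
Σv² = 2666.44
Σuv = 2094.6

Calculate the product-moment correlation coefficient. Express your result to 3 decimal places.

0.718

r = (nΣuv − ΣuΣv) / √[(nΣu² − (Σu)²)(nΣv² − (Σv)²)]
Numerator: 8×2094.6 − 110.1×126 = 2884.2
Denominator: √[(15077.04 − 12122.01)(21331.52 − 15876)] = √[2955.03 × 5455.52] = 4015.1246
r = 2884.2 / 4015.1246 ≈ 0.718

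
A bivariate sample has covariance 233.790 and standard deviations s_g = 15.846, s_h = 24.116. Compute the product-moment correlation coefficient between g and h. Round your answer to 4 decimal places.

0.6118

r = Cov(g,h) / (s_g · s_h) = 233.790 / (15.846 × 24.116)
  = 233.790 / 382.1421 ≈ 0.6118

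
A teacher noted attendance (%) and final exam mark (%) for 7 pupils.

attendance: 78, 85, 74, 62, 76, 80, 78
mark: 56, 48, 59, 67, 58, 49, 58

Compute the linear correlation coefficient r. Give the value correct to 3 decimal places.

-0.929

n = 7, Σx = 533, Σy = 395, Σx² = 40889, Σy² = 22539, Σxy = 29820
nΣxy − ΣxΣy = 208740 − 210535 = -1795
nΣx² − (Σx)² = 286223 − 284089 = 2134; nΣy² − (Σy)² = 157773 − 156025 = 1748
r = -1795 / √(2134 × 1748) = -1795 / 1931.3809 ≈ -0.929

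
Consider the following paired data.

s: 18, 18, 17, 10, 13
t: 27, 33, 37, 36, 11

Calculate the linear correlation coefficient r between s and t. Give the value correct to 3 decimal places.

n = 5, Σs = 76, Σt = 144, Σs² = 1206, Σt² = 4604, Σst = 2212
nΣst − ΣsΣt = 11060 − 10944 = 116
nΣs² − (Σs)² = 6030 − 5776 = 254; nΣt² − (Σt)² = 23020 − 20736 = 2284
r = 116 / √(254 × 2284) = 116 / 761.6666 ≈ 0.152

0.152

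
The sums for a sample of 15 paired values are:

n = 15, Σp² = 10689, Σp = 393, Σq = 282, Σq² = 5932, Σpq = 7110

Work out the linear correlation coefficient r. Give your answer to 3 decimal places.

-0.560

r = (nΣpq − ΣpΣq) / √[(nΣp² − (Σp)²)(nΣq² − (Σq)²)]
Numerator: 15×7110 − 393×282 = -4176
Denominator: √[(160335 − 154449)(88980 − 79524)] = √[5886 × 9456] = 7460.4300
r = -4176 / 7460.4300 ≈ -0.560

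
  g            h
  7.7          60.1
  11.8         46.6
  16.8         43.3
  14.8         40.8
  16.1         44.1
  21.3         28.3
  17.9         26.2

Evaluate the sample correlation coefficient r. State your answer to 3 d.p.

n = 7, Σg = 106.4, Σh = 289.4, Σg² = 1733.12, Σh² = 12755.24, Σgh = 4125.71
nΣgh − ΣgΣh = 28879.97 − 30792.16 = -1912.19
nΣg² − (Σg)² = 12131.84 − 11320.96 = 810.88; nΣh² − (Σh)² = 89286.68 − 83752.36 = 5534.32
r = -1912.19 / √(810.88 × 5534.32) = -1912.19 / 2118.4120 ≈ -0.903

-0.903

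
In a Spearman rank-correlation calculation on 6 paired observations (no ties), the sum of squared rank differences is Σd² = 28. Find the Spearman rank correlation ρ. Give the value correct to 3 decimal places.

ρ = 1 − 6Σd² / [n(n²−1)] = 1 − 6×28 / (6×35)
  = 1 − 168/210 = 1 − 0.8000 ≈ 0.200

0.200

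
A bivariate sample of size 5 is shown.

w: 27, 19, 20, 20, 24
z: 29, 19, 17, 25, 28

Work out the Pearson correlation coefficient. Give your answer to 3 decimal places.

0.824

n = 5, Σw = 110, Σz = 118, Σw² = 2466, Σz² = 2900, Σwz = 2656
nΣwz − ΣwΣz = 13280 − 12980 = 300
nΣw² − (Σw)² = 12330 − 12100 = 230; nΣz² − (Σz)² = 14500 − 13924 = 576
r = 300 / √(230 × 576) = 300 / 363.9780 ≈ 0.824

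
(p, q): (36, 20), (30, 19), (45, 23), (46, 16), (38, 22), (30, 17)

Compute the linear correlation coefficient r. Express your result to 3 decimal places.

n = 6, Σp = 225, Σq = 117, Σp² = 8681, Σq² = 2319, Σpq = 4407
nΣpq − ΣpΣq = 26442 − 26325 = 117
nΣp² − (Σp)² = 52086 − 50625 = 1461; nΣq² − (Σq)² = 13914 − 13689 = 225
r = 117 / √(1461 × 225) = 117 / 573.3454 ≈ 0.204

0.204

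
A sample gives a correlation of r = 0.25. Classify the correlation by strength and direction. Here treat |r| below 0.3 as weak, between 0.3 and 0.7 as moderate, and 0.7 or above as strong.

weak positive

r = 0.25 > 0 so the relationship is positive.
|r| = 0.25, which falls in the weak range.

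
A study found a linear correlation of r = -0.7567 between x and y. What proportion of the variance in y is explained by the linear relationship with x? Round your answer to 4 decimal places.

0.5726

r² = (-0.7567)² = 0.5726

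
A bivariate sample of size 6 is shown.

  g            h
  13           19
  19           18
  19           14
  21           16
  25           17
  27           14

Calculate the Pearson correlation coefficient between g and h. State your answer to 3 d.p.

-0.611

n = 6, Σg = 124, Σh = 98, Σg² = 2686, Σh² = 1622, Σgh = 1994
nΣgh − ΣgΣh = 11964 − 12152 = -188
nΣg² − (Σg)² = 16116 − 15376 = 740; nΣh² − (Σh)² = 9732 − 9604 = 128
r = -188 / √(740 × 128) = -188 / 307.7661 ≈ -0.611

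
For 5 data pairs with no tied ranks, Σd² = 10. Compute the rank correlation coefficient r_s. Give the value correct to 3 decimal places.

0.500

ρ = 1 − 6Σd² / [n(n²−1)] = 1 − 6×10 / (5×24)
  = 1 − 60/120 = 1 − 0.5000 ≈ 0.500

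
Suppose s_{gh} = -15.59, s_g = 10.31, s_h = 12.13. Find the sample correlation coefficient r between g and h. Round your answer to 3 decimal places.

r = Cov(g,h) / (s_g · s_h) = -15.59 / (10.31 × 12.13)
  = -15.59 / 125.0603 ≈ -0.125

-0.125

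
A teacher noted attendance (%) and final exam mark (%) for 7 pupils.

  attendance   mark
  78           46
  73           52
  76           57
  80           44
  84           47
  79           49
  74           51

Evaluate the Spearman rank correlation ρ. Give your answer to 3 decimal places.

Rank attendance: 4, 1, 3, 6, 7, 5, 2
Rank mark: 2, 6, 7, 1, 3, 4, 5
d = rank(attendance) − rank(mark): 2, -5, -4, 5, 4, 1, -3; Σd² = 96
ρ = 1 − 6Σd² / [n(n²−1)] = 1 − 6×96 / (7×48) = 1 − 576/336 ≈ -0.714

-0.714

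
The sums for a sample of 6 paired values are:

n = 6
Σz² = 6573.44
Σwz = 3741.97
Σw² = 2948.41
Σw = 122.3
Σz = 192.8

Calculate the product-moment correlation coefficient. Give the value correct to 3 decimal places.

-0.453

r = (nΣwz − ΣwΣz) / √[(nΣw² − (Σw)²)(nΣz² − (Σz)²)]
Numerator: 6×3741.97 − 122.3×192.8 = -1127.62
Denominator: √[(17690.46 − 14957.29)(39440.64 − 37171.84)] = √[2733.17 × 2268.8] = 2490.1839
r = -1127.62 / 2490.1839 ≈ -0.453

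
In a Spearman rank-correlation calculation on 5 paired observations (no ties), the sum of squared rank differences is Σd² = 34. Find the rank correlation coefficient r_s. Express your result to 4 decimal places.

ρ = 1 − 6Σd² / [n(n²−1)] = 1 − 6×34 / (5×24)
  = 1 − 204/120 = 1 − 1.70000 ≈ -0.7000

-0.7000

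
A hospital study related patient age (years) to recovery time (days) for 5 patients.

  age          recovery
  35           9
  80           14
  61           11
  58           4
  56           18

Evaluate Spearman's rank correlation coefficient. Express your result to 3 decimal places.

Rank age: 1, 5, 4, 3, 2
Rank recovery: 2, 4, 3, 1, 5
d = rank(age) − rank(recovery): -1, 1, 1, 2, -3; Σd² = 16
ρ = 1 − 6Σd² / [n(n²−1)] = 1 − 6×16 / (5×24) = 1 − 96/120 ≈ 0.200

0.200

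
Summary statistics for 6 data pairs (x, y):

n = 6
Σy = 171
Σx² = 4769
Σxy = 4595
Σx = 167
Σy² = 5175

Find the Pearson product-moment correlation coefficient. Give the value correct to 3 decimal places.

-0.862

r = (nΣxy − ΣxΣy) / √[(nΣx² − (Σx)²)(nΣy² − (Σy)²)]
Numerator: 6×4595 − 167×171 = -987
Denominator: √[(28614 − 27889)(31050 − 29241)] = √[725 × 1809] = 1145.2183
r = -987 / 1145.2183 ≈ -0.862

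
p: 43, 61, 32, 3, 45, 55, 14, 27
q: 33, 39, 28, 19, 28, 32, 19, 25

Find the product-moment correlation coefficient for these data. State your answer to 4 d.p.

0.9432

n = 8, Σp = 280, Σq = 223, Σp² = 12578, Σq² = 6549, Σpq = 8712
nΣpq − ΣpΣq = 69696 − 62440 = 7256
nΣp² − (Σp)² = 100624 − 78400 = 22224; nΣq² − (Σq)² = 52392 − 49729 = 2663
r = 7256 / √(22224 × 2663) = 7256 / 7693.0171 ≈ 0.9432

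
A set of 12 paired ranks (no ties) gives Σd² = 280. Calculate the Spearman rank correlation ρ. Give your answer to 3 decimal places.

ρ = 1 − 6Σd² / [n(n²−1)] = 1 − 6×280 / (12×143)
  = 1 − 1680/1716 = 1 − 0.9790 ≈ 0.021

0.021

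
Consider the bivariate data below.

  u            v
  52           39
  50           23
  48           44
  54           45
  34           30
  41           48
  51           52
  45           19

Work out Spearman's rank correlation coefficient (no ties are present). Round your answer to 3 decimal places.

Rank u: 7, 5, 4, 8, 1, 2, 6, 3
Rank v: 4, 2, 5, 6, 3, 7, 8, 1
d = rank(u) − rank(v): 3, 3, -1, 2, -2, -5, -2, 2; Σd² = 60
ρ = 1 − 6Σd² / [n(n²−1)] = 1 − 6×60 / (8×63) = 1 − 360/504 ≈ 0.286

0.286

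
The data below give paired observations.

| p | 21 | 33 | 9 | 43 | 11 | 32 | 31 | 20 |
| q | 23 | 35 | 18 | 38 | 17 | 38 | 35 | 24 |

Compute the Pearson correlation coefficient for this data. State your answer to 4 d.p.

n = 8, Σp = 200, Σq = 228, Σp² = 5966, Σq² = 7056, Σpq = 6402
nΣpq − ΣpΣq = 51216 − 45600 = 5616
nΣp² − (Σp)² = 47728 − 40000 = 7728; nΣq² − (Σq)² = 56448 − 51984 = 4464
r = 5616 / √(7728 × 4464) = 5616 / 5873.4821 ≈ 0.9562

0.9562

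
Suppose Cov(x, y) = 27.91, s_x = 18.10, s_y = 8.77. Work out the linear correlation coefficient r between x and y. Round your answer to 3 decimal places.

0.176

r = Cov(x,y) / (s_x · s_y) = 27.91 / (18.10 × 8.77)
  = 27.91 / 158.7370 ≈ 0.176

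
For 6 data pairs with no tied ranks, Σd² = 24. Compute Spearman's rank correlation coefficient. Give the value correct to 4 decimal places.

0.3143

ρ = 1 − 6Σd² / [n(n²−1)] = 1 − 6×24 / (6×35)
  = 1 − 144/210 = 1 − 0.68571 ≈ 0.3143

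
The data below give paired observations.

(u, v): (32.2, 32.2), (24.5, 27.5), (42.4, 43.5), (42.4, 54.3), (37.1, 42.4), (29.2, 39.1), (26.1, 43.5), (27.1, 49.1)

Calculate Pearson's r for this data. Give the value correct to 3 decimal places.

0.507

n = 8, Σu = 261, Σv = 331.6, Σu² = 8877.28, Σv² = 14263.46, Σuv = 11038.03
nΣuv − ΣuΣv = 88304.24 − 86547.6 = 1756.64
nΣu² − (Σu)² = 71018.24 − 68121 = 2897.24; nΣv² − (Σv)² = 114107.68 − 109958.56 = 4149.12
r = 1756.64 / √(2897.24 × 4149.12) = 1756.64 / 3467.1309 ≈ 0.507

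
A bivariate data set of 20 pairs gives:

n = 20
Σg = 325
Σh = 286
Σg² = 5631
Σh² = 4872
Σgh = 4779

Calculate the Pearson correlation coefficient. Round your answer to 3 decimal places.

0.251

r = (nΣgh − ΣgΣh) / √[(nΣg² − (Σg)²)(nΣh² − (Σh)²)]
Numerator: 20×4779 − 325×286 = 2630
Denominator: √[(112620 − 105625)(97440 − 81796)] = √[6995 × 15644] = 10460.8690
r = 2630 / 10460.8690 ≈ 0.251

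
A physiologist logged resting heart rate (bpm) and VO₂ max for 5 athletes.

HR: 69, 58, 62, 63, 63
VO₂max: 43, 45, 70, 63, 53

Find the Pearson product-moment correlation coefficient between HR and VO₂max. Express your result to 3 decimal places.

n = 5, Σx = 315, Σy = 274, Σx² = 19907, Σy² = 15552, Σxy = 17225
nΣxy − ΣxΣy = 86125 − 86310 = -185
nΣx² − (Σx)² = 99535 − 99225 = 310; nΣy² − (Σy)² = 77760 − 75076 = 2684
r = -185 / √(310 × 2684) = -185 / 912.1623 ≈ -0.203

-0.203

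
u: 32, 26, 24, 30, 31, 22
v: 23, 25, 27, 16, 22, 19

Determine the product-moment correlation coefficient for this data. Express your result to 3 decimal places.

-0.196

n = 6, Σu = 165, Σv = 132, Σu² = 4621, Σv² = 2984, Σuv = 3614
nΣuv − ΣuΣv = 21684 − 21780 = -96
nΣu² − (Σu)² = 27726 − 27225 = 501; nΣv² − (Σv)² = 17904 − 17424 = 480
r = -96 / √(501 × 480) = -96 / 490.3876 ≈ -0.196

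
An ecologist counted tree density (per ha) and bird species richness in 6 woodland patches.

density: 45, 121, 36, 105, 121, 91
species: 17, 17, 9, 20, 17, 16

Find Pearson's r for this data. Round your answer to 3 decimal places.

n = 6, Σx = 519, Σy = 96, Σx² = 51909, Σy² = 1604, Σxy = 8759
nΣxy − ΣxΣy = 52554 − 49824 = 2730
nΣx² − (Σx)² = 311454 − 269361 = 42093; nΣy² − (Σy)² = 9624 − 9216 = 408
r = 2730 / √(42093 × 408) = 2730 / 4144.1458 ≈ 0.659

0.659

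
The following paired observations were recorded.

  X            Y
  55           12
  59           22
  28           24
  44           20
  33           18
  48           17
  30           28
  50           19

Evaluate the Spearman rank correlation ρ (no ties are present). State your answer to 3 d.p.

-0.500

Rank X: 7, 8, 1, 4, 3, 5, 2, 6
Rank Y: 1, 6, 7, 5, 3, 2, 8, 4
d = rank(X) − rank(Y): 6, 2, -6, -1, 0, 3, -6, 2; Σd² = 126
ρ = 1 − 6Σd² / [n(n²−1)] = 1 − 6×126 / (8×63) = 1 − 756/504 ≈ -0.500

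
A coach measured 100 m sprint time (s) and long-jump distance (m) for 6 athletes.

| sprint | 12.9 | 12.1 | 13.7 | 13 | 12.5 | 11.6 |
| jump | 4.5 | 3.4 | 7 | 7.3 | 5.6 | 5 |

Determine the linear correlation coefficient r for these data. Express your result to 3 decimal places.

n = 6, Σx = 75.8, Σy = 32.8, Σx² = 960.32, Σy² = 190.46, Σxy = 417.99
nΣxy − ΣxΣy = 2507.94 − 2486.24 = 21.7
nΣx² − (Σx)² = 5761.92 − 5745.64 = 16.28; nΣy² − (Σy)² = 1142.76 − 1075.84 = 66.92
r = 21.7 / √(16.28 × 66.92) = 21.7 / 33.0069 ≈ 0.657

0.657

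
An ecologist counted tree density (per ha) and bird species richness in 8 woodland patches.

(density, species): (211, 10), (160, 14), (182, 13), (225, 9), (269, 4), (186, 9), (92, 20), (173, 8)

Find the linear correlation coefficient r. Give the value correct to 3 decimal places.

-0.908

n = 8, Σx = 1498, Σy = 87, Σx² = 299220, Σy² = 1107, Σxy = 14715
nΣxy − ΣxΣy = 117720 − 130326 = -12606
nΣx² − (Σx)² = 2393760 − 2244004 = 149756; nΣy² − (Σy)² = 8856 − 7569 = 1287
r = -12606 / √(149756 × 1287) = -12606 / 13882.9382 ≈ -0.908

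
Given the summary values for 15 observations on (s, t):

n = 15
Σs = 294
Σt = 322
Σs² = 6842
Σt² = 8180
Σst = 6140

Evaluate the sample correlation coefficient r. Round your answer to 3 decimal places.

-0.146

r = (nΣst − ΣsΣt) / √[(nΣs² − (Σs)²)(nΣt² − (Σt)²)]
Numerator: 15×6140 − 294×322 = -2568
Denominator: √[(102630 − 86436)(122700 − 103684)] = √[16194 × 19016] = 17548.3647
r = -2568 / 17548.3647 ≈ -0.146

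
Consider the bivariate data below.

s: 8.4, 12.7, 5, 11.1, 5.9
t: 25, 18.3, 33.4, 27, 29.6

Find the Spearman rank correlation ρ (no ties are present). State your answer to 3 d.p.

-0.900

Rank s: 3, 5, 1, 4, 2
Rank t: 2, 1, 5, 3, 4
d = rank(s) − rank(t): 1, 4, -4, 1, -2; Σd² = 38
ρ = 1 − 6Σd² / [n(n²−1)] = 1 − 6×38 / (5×24) = 1 − 228/120 ≈ -0.900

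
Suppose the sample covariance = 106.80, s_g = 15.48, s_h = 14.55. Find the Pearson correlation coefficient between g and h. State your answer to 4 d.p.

r = Cov(g,h) / (s_g · s_h) = 106.80 / (15.48 × 14.55)
  = 106.80 / 225.2340 ≈ 0.4742

0.4742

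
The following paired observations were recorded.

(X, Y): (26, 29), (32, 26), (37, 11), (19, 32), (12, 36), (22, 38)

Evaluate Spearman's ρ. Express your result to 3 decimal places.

Rank X: 4, 5, 6, 2, 1, 3
Rank Y: 3, 2, 1, 4, 5, 6
d = rank(X) − rank(Y): 1, 3, 5, -2, -4, -3; Σd² = 64
ρ = 1 − 6Σd² / [n(n²−1)] = 1 − 6×64 / (6×35) = 1 − 384/210 ≈ -0.829

-0.829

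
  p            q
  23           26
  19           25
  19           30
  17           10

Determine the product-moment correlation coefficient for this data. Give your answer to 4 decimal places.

n = 4, Σp = 78, Σq = 91, Σp² = 1540, Σq² = 2301, Σpq = 1813
nΣpq − ΣpΣq = 7252 − 7098 = 154
nΣp² − (Σp)² = 6160 − 6084 = 76; nΣq² − (Σq)² = 9204 − 8281 = 923
r = 154 / √(76 × 923) = 154 / 264.8547 ≈ 0.5815

0.5815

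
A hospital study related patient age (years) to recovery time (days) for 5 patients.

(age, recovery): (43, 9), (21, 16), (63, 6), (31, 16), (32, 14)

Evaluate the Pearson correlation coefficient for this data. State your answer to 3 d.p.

n = 5, Σx = 190, Σy = 61, Σx² = 8244, Σy² = 825, Σxy = 2045
nΣxy − ΣxΣy = 10225 − 11590 = -1365
nΣx² − (Σx)² = 41220 − 36100 = 5120; nΣy² − (Σy)² = 4125 − 3721 = 404
r = -1365 / √(5120 × 404) = -1365 / 1438.2211 ≈ -0.949

-0.949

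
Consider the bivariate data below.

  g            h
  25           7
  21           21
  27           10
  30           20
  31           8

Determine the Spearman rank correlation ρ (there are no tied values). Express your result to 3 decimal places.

-0.300

Rank g: 2, 1, 3, 4, 5
Rank h: 1, 5, 3, 4, 2
d = rank(g) − rank(h): 1, -4, 0, 0, 3; Σd² = 26
ρ = 1 − 6Σd² / [n(n²−1)] = 1 − 6×26 / (5×24) = 1 − 156/120 ≈ -0.300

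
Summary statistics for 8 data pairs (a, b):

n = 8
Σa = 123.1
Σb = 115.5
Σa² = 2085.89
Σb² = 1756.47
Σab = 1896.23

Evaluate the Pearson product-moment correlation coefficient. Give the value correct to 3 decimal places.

0.911

r = (nΣab − ΣaΣb) / √[(nΣa² − (Σa)²)(nΣb² − (Σb)²)]
Numerator: 8×1896.23 − 123.1×115.5 = 951.79
Denominator: √[(16687.12 − 15153.61)(14051.76 − 13340.25)] = √[1533.51 × 711.51] = 1044.5610
r = 951.79 / 1044.5610 ≈ 0.911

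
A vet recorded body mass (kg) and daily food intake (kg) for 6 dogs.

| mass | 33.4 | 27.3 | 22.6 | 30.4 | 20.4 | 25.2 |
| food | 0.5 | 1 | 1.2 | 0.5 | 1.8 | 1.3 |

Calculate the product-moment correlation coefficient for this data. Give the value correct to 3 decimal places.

-0.944

n = 6, Σx = 159.3, Σy = 6.3, Σx² = 4346.97, Σy² = 7.87, Σxy = 155.8
nΣxy − ΣxΣy = 934.8 − 1003.59 = -68.79
nΣx² − (Σx)² = 26081.82 − 25376.49 = 705.33; nΣy² − (Σy)² = 47.22 − 39.69 = 7.53
r = -68.79 / √(705.33 × 7.53) = -68.79 / 72.8775 ≈ -0.944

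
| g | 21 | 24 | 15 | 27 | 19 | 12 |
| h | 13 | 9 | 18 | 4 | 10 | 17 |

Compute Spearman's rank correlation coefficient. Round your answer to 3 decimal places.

Rank g: 4, 5, 2, 6, 3, 1
Rank h: 4, 2, 6, 1, 3, 5
d = rank(g) − rank(h): 0, 3, -4, 5, 0, -4; Σd² = 66
ρ = 1 − 6Σd² / [n(n²−1)] = 1 − 6×66 / (6×35) = 1 − 396/210 ≈ -0.886

-0.886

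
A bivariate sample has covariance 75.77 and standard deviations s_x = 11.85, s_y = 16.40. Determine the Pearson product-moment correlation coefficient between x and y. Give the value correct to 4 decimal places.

r = Cov(x,y) / (s_x · s_y) = 75.77 / (11.85 × 16.40)
  = 75.77 / 194.3400 ≈ 0.3899

0.3899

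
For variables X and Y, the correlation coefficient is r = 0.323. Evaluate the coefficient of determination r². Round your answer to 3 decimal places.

r² = (0.323)² = 0.104

0.104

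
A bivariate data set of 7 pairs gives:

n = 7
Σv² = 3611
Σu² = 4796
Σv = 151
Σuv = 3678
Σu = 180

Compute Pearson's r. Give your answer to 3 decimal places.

-0.842

r = (nΣuv − ΣuΣv) / √[(nΣu² − (Σu)²)(nΣv² − (Σv)²)]
Numerator: 7×3678 − 180×151 = -1434
Denominator: √[(33572 − 32400)(25277 − 22801)] = √[1172 × 2476] = 1703.4882
r = -1434 / 1703.4882 ≈ -0.842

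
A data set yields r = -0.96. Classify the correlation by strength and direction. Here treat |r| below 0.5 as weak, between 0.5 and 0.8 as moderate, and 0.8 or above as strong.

strong negative

r = -0.96 < 0 so the relationship is negative.
|r| = 0.96, which falls in the strong range.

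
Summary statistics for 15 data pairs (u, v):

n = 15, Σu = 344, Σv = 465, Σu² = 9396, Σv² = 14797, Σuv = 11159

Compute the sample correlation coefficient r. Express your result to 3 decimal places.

0.652

r = (nΣuv − ΣuΣv) / √[(nΣu² − (Σu)²)(nΣv² − (Σv)²)]
Numerator: 15×11159 − 344×465 = 7425
Denominator: √[(140940 − 118336)(221955 − 216225)] = √[22604 × 5730] = 11380.7258
r = 7425 / 11380.7258 ≈ 0.652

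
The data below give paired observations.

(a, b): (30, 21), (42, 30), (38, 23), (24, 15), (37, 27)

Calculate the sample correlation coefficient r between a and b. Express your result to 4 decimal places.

n = 5, Σa = 171, Σb = 116, Σa² = 6053, Σb² = 2824, Σab = 4123
nΣab − ΣaΣb = 20615 − 19836 = 779
nΣa² − (Σa)² = 30265 − 29241 = 1024; nΣb² − (Σb)² = 14120 − 13456 = 664
r = 779 / √(1024 × 664) = 779 / 824.5823 ≈ 0.9447

0.9447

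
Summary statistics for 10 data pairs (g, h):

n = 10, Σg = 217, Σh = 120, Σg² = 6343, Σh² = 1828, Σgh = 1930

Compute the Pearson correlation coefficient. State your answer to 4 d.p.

r = (nΣgh − ΣgΣh) / √[(nΣg² − (Σg)²)(nΣh² − (Σh)²)]
Numerator: 10×1930 − 217×120 = -6740
Denominator: √[(63430 − 47089)(18280 − 14400)] = √[16341 × 3880] = 7962.6051
r = -6740 / 7962.6051 ≈ -0.8465

-0.8465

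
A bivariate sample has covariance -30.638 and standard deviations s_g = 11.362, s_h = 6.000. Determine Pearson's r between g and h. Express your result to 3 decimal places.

r = Cov(g,h) / (s_g · s_h) = -30.638 / (11.362 × 6.000)
  = -30.638 / 68.1720 ≈ -0.449

-0.449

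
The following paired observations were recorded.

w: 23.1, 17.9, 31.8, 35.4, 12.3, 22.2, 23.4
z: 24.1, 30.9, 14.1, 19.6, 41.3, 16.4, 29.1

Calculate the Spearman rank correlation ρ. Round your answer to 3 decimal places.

-0.679

Rank w: 4, 2, 6, 7, 1, 3, 5
Rank z: 4, 6, 1, 3, 7, 2, 5
d = rank(w) − rank(z): 0, -4, 5, 4, -6, 1, 0; Σd² = 94
ρ = 1 − 6Σd² / [n(n²−1)] = 1 − 6×94 / (7×48) = 1 − 564/336 ≈ -0.679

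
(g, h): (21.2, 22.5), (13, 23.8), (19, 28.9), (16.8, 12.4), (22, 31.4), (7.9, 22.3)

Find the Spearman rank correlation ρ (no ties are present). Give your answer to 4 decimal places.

0.6000

Rank g: 5, 2, 4, 3, 6, 1
Rank h: 3, 4, 5, 1, 6, 2
d = rank(g) − rank(h): 2, -2, -1, 2, 0, -1; Σd² = 14
ρ = 1 − 6Σd² / [n(n²−1)] = 1 − 6×14 / (6×35) = 1 − 84/210 ≈ 0.6000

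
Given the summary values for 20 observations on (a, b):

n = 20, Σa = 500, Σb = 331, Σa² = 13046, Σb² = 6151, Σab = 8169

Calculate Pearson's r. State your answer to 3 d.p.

r = (nΣab − ΣaΣb) / √[(nΣa² − (Σa)²)(nΣb² − (Σb)²)]
Numerator: 20×8169 − 500×331 = -2120
Denominator: √[(260920 − 250000)(123020 − 109561)] = √[10920 × 13459] = 12123.2124
r = -2120 / 12123.2124 ≈ -0.175

-0.175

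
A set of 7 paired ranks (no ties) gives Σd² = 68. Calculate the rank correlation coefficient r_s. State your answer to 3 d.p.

ρ = 1 − 6Σd² / [n(n²−1)] = 1 − 6×68 / (7×48)
  = 1 − 408/336 = 1 − 1.2143 ≈ -0.214

-0.214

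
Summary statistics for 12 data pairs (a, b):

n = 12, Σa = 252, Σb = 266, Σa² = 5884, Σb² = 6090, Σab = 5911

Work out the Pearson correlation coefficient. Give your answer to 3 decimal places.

0.960

r = (nΣab − ΣaΣb) / √[(nΣa² − (Σa)²)(nΣb² − (Σb)²)]
Numerator: 12×5911 − 252×266 = 3900
Denominator: √[(70608 − 63504)(73080 − 70756)] = √[7104 × 2324] = 4063.2125
r = 3900 / 4063.2125 ≈ 0.960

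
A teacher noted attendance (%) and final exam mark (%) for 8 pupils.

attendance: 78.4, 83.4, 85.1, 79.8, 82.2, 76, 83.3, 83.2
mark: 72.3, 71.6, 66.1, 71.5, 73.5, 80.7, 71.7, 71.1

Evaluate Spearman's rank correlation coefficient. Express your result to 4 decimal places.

Rank attendance: 2, 7, 8, 3, 4, 1, 6, 5
Rank mark: 6, 4, 1, 3, 7, 8, 5, 2
d = rank(attendance) − rank(mark): -4, 3, 7, 0, -3, -7, 1, 3; Σd² = 142
ρ = 1 − 6Σd² / [n(n²−1)] = 1 − 6×142 / (8×63) = 1 − 852/504 ≈ -0.6905

-0.6905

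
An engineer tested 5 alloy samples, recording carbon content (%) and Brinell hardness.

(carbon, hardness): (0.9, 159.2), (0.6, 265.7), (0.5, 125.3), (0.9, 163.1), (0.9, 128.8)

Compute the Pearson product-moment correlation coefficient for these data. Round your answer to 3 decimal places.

-0.268

n = 5, Σx = 3.8, Σy = 842.1, Σx² = 3.04, Σy² = 154832.27, Σxy = 628.06
nΣxy − ΣxΣy = 3140.3 − 3199.98 = -59.68
nΣx² − (Σx)² = 15.2 − 14.44 = 0.76; nΣy² − (Σy)² = 774161.35 − 709132.41 = 65028.94
r = -59.68 / √(0.76 × 65028.94) = -59.68 / 222.3106 ≈ -0.268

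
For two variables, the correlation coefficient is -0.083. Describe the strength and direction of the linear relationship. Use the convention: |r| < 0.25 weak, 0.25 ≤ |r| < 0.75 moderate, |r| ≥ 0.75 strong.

weak negative

r = -0.083 < 0 so the relationship is negative.
|r| = 0.083, which falls in the weak range.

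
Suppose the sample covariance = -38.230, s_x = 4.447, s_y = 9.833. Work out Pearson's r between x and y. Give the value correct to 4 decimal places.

-0.8743

r = Cov(x,y) / (s_x · s_y) = -38.230 / (4.447 × 9.833)
  = -38.230 / 43.7274 ≈ -0.8743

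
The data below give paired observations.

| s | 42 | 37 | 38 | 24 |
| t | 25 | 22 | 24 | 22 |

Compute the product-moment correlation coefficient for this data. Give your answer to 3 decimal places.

0.733

n = 4, Σs = 141, Σt = 93, Σs² = 5153, Σt² = 2169, Σst = 3304
nΣst − ΣsΣt = 13216 − 13113 = 103
nΣs² − (Σs)² = 20612 − 19881 = 731; nΣt² − (Σt)² = 8676 − 8649 = 27
r = 103 / √(731 × 27) = 103 / 140.4884 ≈ 0.733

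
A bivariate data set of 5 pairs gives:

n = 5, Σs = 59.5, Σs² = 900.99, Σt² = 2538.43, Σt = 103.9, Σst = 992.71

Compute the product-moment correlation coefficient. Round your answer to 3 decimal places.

-0.901

r = (nΣst − ΣsΣt) / √[(nΣs² − (Σs)²)(nΣt² − (Σt)²)]
Numerator: 5×992.71 − 59.5×103.9 = -1218.5
Denominator: √[(4504.95 − 3540.25)(12692.15 − 10795.21)] = √[964.7 × 1896.94] = 1352.7668
r = -1218.5 / 1352.7668 ≈ -0.901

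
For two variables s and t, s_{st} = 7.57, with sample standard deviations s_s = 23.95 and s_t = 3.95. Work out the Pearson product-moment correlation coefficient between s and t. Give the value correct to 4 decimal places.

r = Cov(s,t) / (s_s · s_t) = 7.57 / (23.95 × 3.95)
  = 7.57 / 94.6025 ≈ 0.0800

0.0800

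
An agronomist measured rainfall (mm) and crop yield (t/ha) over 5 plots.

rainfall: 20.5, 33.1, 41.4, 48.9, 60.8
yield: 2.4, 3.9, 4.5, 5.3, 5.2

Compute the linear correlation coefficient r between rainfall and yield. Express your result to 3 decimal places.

n = 5, Σx = 204.7, Σy = 21.3, Σx² = 9317.67, Σy² = 96.35, Σxy = 939.92
nΣxy − ΣxΣy = 4699.6 − 4360.11 = 339.49
nΣx² − (Σx)² = 46588.35 − 41902.09 = 4686.26; nΣy² − (Σy)² = 481.75 − 453.69 = 28.06
r = 339.49 / √(4686.26 × 28.06) = 339.49 / 362.6244 ≈ 0.936

0.936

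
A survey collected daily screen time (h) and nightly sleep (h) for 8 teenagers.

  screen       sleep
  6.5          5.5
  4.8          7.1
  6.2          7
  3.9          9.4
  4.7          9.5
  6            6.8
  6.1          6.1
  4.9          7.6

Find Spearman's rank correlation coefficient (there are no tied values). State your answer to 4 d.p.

-0.8810

Rank screen: 8, 3, 7, 1, 2, 5, 6, 4
Rank sleep: 1, 5, 4, 7, 8, 3, 2, 6
d = rank(screen) − rank(sleep): 7, -2, 3, -6, -6, 2, 4, -2; Σd² = 158
ρ = 1 − 6Σd² / [n(n²−1)] = 1 − 6×158 / (8×63) = 1 − 948/504 ≈ -0.8810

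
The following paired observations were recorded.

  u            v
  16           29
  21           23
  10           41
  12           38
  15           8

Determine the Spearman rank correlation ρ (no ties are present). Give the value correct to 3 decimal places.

Rank u: 4, 5, 1, 2, 3
Rank v: 3, 2, 5, 4, 1
d = rank(u) − rank(v): 1, 3, -4, -2, 2; Σd² = 34
ρ = 1 − 6Σd² / [n(n²−1)] = 1 − 6×34 / (5×24) = 1 − 204/120 ≈ -0.700

-0.700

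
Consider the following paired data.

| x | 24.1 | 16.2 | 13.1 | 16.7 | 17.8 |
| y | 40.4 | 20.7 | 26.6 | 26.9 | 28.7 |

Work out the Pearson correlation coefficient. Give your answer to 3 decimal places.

n = 5, Σx = 87.9, Σy = 143.3, Σx² = 1610.59, Σy² = 4315.51, Σxy = 2617.53
nΣxy − ΣxΣy = 13087.65 − 12596.07 = 491.58
nΣx² − (Σx)² = 8052.95 − 7726.41 = 326.54; nΣy² − (Σy)² = 21577.55 − 20534.89 = 1042.66
r = 491.58 / √(326.54 × 1042.66) = 491.58 / 583.4982 ≈ 0.842

0.842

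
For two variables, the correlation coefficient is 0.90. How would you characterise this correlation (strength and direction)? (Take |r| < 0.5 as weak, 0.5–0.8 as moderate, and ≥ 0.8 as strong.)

r = 0.90 > 0 so the relationship is positive.
|r| = 0.90, which falls in the strong range.

strong positive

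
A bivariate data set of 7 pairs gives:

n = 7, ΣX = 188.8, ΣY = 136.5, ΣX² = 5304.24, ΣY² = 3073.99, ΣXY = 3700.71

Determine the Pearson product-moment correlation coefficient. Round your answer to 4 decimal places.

r = (nΣXY − ΣXΣY) / √[(nΣX² − (ΣX)²)(nΣY² − (ΣY)²)]
Numerator: 7×3700.71 − 188.8×136.5 = 133.77
Denominator: √[(37129.68 − 35645.44)(21517.93 − 18632.25)] = √[1484.24 × 2885.68] = 2069.5511
r = 133.77 / 2069.5511 ≈ 0.0646

0.0646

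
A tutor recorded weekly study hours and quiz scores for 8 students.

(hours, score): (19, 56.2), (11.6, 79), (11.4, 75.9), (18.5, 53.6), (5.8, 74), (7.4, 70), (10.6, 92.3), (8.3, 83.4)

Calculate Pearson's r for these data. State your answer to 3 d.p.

-0.687

n = 8, Σx = 92.6, Σy = 584.4, Σx² = 1237.42, Σy² = 43884.06, Σxy = 6458.86
nΣxy − ΣxΣy = 51670.88 − 54115.44 = -2444.56
nΣx² − (Σx)² = 9899.36 − 8574.76 = 1324.6; nΣy² − (Σy)² = 351072.48 − 341523.36 = 9549.12
r = -2444.56 / √(1324.6 × 9549.12) = -2444.56 / 3556.5101 ≈ -0.687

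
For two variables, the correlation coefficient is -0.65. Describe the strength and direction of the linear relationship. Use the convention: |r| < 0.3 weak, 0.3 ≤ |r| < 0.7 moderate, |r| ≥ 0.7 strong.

moderate negative

r = -0.65 < 0 so the relationship is negative.
|r| = 0.65, which falls in the moderate range.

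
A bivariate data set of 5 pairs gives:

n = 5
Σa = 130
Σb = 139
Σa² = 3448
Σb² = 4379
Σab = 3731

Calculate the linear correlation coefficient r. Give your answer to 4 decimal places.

0.6253

r = (nΣab − ΣaΣb) / √[(nΣa² − (Σa)²)(nΣb² − (Σb)²)]
Numerator: 5×3731 − 130×139 = 585
Denominator: √[(17240 − 16900)(21895 − 19321)] = √[340 × 2574] = 935.4999
r = 585 / 935.4999 ≈ 0.6253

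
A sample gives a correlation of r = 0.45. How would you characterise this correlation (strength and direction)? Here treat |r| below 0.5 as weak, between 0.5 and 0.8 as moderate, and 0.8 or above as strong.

r = 0.45 > 0 so the relationship is positive.
|r| = 0.45, which falls in the weak range.

weak positive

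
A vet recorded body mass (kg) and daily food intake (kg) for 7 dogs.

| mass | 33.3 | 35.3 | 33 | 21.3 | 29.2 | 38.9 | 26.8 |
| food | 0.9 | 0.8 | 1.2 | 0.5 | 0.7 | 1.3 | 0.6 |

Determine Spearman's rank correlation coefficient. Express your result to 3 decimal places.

0.857

Rank mass: 5, 6, 4, 1, 3, 7, 2
Rank food: 5, 4, 6, 1, 3, 7, 2
d = rank(mass) − rank(food): 0, 2, -2, 0, 0, 0, 0; Σd² = 8
ρ = 1 − 6Σd² / [n(n²−1)] = 1 − 6×8 / (7×48) = 1 − 48/336 ≈ 0.857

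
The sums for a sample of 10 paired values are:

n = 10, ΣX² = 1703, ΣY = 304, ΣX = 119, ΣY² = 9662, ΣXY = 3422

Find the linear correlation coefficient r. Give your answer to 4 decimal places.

r = (nΣXY − ΣXΣY) / √[(nΣX² − (ΣX)²)(nΣY² − (ΣY)²)]
Numerator: 10×3422 − 119×304 = -1956
Denominator: √[(17030 − 14161)(96620 − 92416)] = √[2869 × 4204] = 3472.9348
r = -1956 / 3472.9348 ≈ -0.5632

-0.5632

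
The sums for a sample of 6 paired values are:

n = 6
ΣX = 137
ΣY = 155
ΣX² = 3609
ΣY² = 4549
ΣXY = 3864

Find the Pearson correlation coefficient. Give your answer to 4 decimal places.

0.6346

r = (nΣXY − ΣXΣY) / √[(nΣX² − (ΣX)²)(nΣY² − (ΣY)²)]
Numerator: 6×3864 − 137×155 = 1949
Denominator: √[(21654 − 18769)(27294 − 24025)] = √[2885 × 3269] = 3071.0039
r = 1949 / 3071.0039 ≈ 0.6346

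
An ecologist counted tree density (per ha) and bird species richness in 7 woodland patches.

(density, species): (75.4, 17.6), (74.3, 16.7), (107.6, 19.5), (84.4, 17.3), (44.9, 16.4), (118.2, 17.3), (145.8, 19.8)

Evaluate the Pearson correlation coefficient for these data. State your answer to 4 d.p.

0.8023

n = 7, Σx = 650.6, Σy = 124.6, Σx² = 67151.66, Σy² = 2228.48, Σxy = 11794.23
nΣxy − ΣxΣy = 82559.61 − 81064.76 = 1494.85
nΣx² − (Σx)² = 470061.62 − 423280.36 = 46781.26; nΣy² − (Σy)² = 15599.36 − 15525.16 = 74.2
r = 1494.85 / √(46781.26 × 74.2) = 1494.85 / 1863.1075 ≈ 0.8023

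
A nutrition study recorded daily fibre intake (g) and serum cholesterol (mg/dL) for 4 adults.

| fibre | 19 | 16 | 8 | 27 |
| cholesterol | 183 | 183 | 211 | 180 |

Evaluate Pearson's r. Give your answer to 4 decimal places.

-0.8581

n = 4, Σx = 70, Σy = 757, Σx² = 1410, Σy² = 143899, Σxy = 12953
nΣxy − ΣxΣy = 51812 − 52990 = -1178
nΣx² − (Σx)² = 5640 − 4900 = 740; nΣy² − (Σy)² = 575596 − 573049 = 2547
r = -1178 / √(740 × 2547) = -1178 / 1372.8729 ≈ -0.8581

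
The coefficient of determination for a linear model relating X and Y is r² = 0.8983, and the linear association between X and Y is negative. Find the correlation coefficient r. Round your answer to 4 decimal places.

|r| = √0.8983 = 0.9478
The association is negative, so r = −0.9478.

-0.9478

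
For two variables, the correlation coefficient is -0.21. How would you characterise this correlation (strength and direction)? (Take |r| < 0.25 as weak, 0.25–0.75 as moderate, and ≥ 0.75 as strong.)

r = -0.21 < 0 so the relationship is negative.
|r| = 0.21, which falls in the weak range.

weak negative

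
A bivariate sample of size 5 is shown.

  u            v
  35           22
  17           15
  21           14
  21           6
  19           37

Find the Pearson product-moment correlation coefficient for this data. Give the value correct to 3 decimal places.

0.071

n = 5, Σu = 113, Σv = 94, Σu² = 2757, Σv² = 2310, Σuv = 2148
nΣuv − ΣuΣv = 10740 − 10622 = 118
nΣu² − (Σu)² = 13785 − 12769 = 1016; nΣv² − (Σv)² = 11550 − 8836 = 2714
r = 118 / √(1016 × 2714) = 118 / 1660.5493 ≈ 0.071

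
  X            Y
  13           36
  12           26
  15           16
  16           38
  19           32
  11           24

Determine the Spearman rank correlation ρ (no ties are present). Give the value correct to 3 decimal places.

0.429

Rank X: 3, 2, 4, 5, 6, 1
Rank Y: 5, 3, 1, 6, 4, 2
d = rank(X) − rank(Y): -2, -1, 3, -1, 2, -1; Σd² = 20
ρ = 1 − 6Σd² / [n(n²−1)] = 1 − 6×20 / (6×35) = 1 − 120/210 ≈ 0.429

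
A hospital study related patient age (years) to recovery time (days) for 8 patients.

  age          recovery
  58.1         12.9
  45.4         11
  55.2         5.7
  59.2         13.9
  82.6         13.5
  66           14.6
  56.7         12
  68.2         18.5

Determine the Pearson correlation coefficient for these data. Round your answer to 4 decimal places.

0.4863

n = 8, Σx = 491.4, Σy = 102.1, Σx² = 31033.34, Σy² = 1394.77, Σxy = 6407.21
nΣxy − ΣxΣy = 51257.68 − 50171.94 = 1085.74
nΣx² − (Σx)² = 248266.72 − 241473.96 = 6792.76; nΣy² − (Σy)² = 11158.16 − 10424.41 = 733.75
r = 1085.74 / √(6792.76 × 733.75) = 1085.74 / 2232.5294 ≈ 0.4863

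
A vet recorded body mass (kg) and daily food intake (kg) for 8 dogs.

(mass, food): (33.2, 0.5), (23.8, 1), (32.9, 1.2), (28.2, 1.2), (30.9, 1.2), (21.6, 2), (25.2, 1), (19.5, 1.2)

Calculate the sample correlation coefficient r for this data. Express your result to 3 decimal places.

-0.511

n = 8, Σx = 215.3, Σy = 9.3, Σx² = 5982.99, Σy² = 12.01, Σxy = 242.6
nΣxy − ΣxΣy = 1940.8 − 2002.29 = -61.49
nΣx² − (Σx)² = 47863.92 − 46354.09 = 1509.83; nΣy² − (Σy)² = 96.08 − 86.49 = 9.59
r = -61.49 / √(1509.83 × 9.59) = -61.49 / 120.3298 ≈ -0.511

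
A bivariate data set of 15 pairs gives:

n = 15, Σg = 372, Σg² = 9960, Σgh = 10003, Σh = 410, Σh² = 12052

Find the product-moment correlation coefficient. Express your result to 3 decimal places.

-0.209

r = (nΣgh − ΣgΣh) / √[(nΣg² − (Σg)²)(nΣh² − (Σh)²)]
Numerator: 15×10003 − 372×410 = -2475
Denominator: √[(149400 − 138384)(180780 − 168100)] = √[11016 × 12680] = 11818.7512
r = -2475 / 11818.7512 ≈ -0.209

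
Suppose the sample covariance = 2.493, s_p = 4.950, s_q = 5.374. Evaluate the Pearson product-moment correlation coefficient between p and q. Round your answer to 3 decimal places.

r = Cov(p,q) / (s_p · s_q) = 2.493 / (4.950 × 5.374)
  = 2.493 / 26.6013 ≈ 0.094

0.094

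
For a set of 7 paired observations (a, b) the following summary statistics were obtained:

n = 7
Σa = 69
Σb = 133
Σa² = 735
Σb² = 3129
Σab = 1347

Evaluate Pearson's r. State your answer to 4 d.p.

0.1981

r = (nΣab − ΣaΣb) / √[(nΣa² − (Σa)²)(nΣb² − (Σb)²)]
Numerator: 7×1347 − 69×133 = 252
Denominator: √[(5145 − 4761)(21903 − 17689)] = √[384 × 4214] = 1272.0755
r = 252 / 1272.0755 ≈ 0.1981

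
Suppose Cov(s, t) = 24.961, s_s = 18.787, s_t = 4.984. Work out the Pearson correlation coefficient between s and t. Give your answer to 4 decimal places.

r = Cov(s,t) / (s_s · s_t) = 24.961 / (18.787 × 4.984)
  = 24.961 / 93.6344 ≈ 0.2666

0.2666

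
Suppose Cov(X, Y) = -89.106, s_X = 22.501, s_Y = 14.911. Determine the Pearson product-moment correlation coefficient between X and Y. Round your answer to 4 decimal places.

-0.2656

r = Cov(X,Y) / (s_X · s_Y) = -89.106 / (22.501 × 14.911)
  = -89.106 / 335.5124 ≈ -0.2656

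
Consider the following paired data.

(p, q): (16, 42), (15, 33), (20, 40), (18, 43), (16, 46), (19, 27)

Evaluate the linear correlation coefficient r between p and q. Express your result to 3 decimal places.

n = 6, Σp = 104, Σq = 231, Σp² = 1822, Σq² = 9147, Σpq = 3990
nΣpq − ΣpΣq = 23940 − 24024 = -84
nΣp² − (Σp)² = 10932 − 10816 = 116; nΣq² − (Σq)² = 54882 − 53361 = 1521
r = -84 / √(116 × 1521) = -84 / 420.0429 ≈ -0.200

-0.200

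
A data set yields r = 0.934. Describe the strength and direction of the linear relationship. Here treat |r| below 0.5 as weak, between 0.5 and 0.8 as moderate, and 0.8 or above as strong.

r = 0.934 > 0 so the relationship is positive.
|r| = 0.934, which falls in the strong range.

strong positive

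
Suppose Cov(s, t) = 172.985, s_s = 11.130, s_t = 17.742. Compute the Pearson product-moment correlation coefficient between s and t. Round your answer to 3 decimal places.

0.876

r = Cov(s,t) / (s_s · s_t) = 172.985 / (11.130 × 17.742)
  = 172.985 / 197.4685 ≈ 0.876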